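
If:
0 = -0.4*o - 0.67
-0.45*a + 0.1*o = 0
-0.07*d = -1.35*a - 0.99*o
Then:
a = -0.37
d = -30.87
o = -1.68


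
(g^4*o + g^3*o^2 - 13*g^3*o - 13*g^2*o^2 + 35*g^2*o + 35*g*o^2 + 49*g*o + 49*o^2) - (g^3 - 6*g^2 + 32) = g^4*o + g^3*o^2 - 13*g^3*o - g^3 - 13*g^2*o^2 + 35*g^2*o + 6*g^2 + 35*g*o^2 + 49*g*o + 49*o^2 - 32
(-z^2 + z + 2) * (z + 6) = -z^3 - 5*z^2 + 8*z + 12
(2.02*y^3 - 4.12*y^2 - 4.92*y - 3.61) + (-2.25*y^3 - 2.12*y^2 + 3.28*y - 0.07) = -0.23*y^3 - 6.24*y^2 - 1.64*y - 3.68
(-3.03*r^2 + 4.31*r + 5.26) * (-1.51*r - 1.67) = 4.5753*r^3 - 1.448*r^2 - 15.1403*r - 8.7842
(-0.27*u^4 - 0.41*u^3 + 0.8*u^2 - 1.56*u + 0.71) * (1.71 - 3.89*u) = 1.0503*u^5 + 1.1332*u^4 - 3.8131*u^3 + 7.4364*u^2 - 5.4295*u + 1.2141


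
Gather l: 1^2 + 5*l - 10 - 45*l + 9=-40*l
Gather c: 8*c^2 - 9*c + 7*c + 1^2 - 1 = 8*c^2 - 2*c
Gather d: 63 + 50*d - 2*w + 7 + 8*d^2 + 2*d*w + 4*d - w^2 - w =8*d^2 + d*(2*w + 54) - w^2 - 3*w + 70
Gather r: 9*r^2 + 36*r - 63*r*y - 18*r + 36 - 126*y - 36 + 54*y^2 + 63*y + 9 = 9*r^2 + r*(18 - 63*y) + 54*y^2 - 63*y + 9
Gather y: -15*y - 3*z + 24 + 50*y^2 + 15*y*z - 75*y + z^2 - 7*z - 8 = 50*y^2 + y*(15*z - 90) + z^2 - 10*z + 16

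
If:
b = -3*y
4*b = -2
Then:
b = -1/2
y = 1/6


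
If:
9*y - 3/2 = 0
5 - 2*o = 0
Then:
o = 5/2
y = 1/6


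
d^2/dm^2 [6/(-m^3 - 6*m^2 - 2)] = 36*(-3*m^2*(m + 4)^2 + (m + 2)*(m^3 + 6*m^2 + 2))/(m^3 + 6*m^2 + 2)^3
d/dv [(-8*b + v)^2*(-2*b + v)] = 3*(4*b - v)*(8*b - v)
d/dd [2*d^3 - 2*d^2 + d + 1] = 6*d^2 - 4*d + 1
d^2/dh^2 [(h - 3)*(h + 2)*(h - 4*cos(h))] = 4*h^2*cos(h) + 16*h*sin(h) - 4*h*cos(h) + 6*h - 8*sin(h) - 32*cos(h) - 2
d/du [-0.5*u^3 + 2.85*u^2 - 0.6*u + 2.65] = -1.5*u^2 + 5.7*u - 0.6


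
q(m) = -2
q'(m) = 0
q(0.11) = -2.00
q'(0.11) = 0.00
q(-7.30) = -2.00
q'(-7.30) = 0.00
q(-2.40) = -2.00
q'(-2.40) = 0.00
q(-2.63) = -2.00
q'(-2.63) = 0.00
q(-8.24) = -2.00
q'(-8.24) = 0.00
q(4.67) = -2.00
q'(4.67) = 0.00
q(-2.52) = -2.00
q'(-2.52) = 0.00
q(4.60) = -2.00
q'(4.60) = 0.00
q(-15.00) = -2.00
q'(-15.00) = 0.00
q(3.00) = -2.00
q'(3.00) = 0.00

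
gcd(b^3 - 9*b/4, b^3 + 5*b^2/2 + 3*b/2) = b^2 + 3*b/2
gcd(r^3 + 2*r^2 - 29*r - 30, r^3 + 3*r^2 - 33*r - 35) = r^2 - 4*r - 5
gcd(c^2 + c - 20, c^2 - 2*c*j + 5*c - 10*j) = c + 5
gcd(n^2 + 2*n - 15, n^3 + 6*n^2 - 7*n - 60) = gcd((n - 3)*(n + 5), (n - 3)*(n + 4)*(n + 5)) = n^2 + 2*n - 15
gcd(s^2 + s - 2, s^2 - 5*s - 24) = 1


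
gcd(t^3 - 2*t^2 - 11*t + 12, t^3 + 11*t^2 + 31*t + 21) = t + 3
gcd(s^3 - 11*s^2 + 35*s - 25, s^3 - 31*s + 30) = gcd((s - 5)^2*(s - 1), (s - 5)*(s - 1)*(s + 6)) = s^2 - 6*s + 5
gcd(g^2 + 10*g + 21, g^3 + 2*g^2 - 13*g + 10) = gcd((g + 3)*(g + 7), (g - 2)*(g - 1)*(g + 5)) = 1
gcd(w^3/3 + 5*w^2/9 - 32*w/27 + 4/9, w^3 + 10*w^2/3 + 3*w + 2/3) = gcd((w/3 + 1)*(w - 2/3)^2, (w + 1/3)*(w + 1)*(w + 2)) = 1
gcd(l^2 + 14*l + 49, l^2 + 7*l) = l + 7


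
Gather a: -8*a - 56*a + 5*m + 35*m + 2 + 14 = -64*a + 40*m + 16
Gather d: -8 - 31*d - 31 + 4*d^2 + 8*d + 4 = 4*d^2 - 23*d - 35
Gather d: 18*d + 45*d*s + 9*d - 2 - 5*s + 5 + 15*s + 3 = d*(45*s + 27) + 10*s + 6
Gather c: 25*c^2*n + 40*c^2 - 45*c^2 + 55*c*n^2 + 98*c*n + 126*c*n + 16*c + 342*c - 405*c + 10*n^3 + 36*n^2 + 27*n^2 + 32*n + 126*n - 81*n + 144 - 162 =c^2*(25*n - 5) + c*(55*n^2 + 224*n - 47) + 10*n^3 + 63*n^2 + 77*n - 18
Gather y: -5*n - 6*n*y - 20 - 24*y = -5*n + y*(-6*n - 24) - 20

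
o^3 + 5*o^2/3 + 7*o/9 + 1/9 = (o + 1/3)^2*(o + 1)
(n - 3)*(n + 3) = n^2 - 9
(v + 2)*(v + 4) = v^2 + 6*v + 8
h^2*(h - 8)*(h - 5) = h^4 - 13*h^3 + 40*h^2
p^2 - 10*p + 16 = (p - 8)*(p - 2)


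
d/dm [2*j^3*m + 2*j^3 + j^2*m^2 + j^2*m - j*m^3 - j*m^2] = j*(2*j^2 + 2*j*m + j - 3*m^2 - 2*m)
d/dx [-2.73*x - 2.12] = -2.73000000000000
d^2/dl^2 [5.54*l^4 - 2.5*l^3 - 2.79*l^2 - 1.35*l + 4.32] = 66.48*l^2 - 15.0*l - 5.58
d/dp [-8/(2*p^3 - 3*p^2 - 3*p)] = 24*(2*p^2 - 2*p - 1)/(p^2*(-2*p^2 + 3*p + 3)^2)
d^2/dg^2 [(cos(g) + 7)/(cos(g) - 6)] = 13*(sin(g)^2 - 6*cos(g) + 1)/(cos(g) - 6)^3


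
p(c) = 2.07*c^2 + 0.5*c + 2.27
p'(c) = 4.14*c + 0.5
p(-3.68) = 28.46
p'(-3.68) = -14.74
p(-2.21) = 11.28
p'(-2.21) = -8.65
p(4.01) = 37.56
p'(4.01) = 17.10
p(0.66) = 3.50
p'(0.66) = 3.23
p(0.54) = 3.14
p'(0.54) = 2.74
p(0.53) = 3.12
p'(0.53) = 2.69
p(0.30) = 2.61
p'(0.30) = 1.74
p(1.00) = 4.84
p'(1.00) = 4.64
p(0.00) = 2.27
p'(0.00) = 0.50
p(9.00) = 174.44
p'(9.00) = 37.76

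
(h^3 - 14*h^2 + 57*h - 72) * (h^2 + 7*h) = h^5 - 7*h^4 - 41*h^3 + 327*h^2 - 504*h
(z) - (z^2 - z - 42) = -z^2 + 2*z + 42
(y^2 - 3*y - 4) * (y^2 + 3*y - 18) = y^4 - 31*y^2 + 42*y + 72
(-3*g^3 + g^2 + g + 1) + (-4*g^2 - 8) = -3*g^3 - 3*g^2 + g - 7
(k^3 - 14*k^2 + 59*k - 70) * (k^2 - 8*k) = k^5 - 22*k^4 + 171*k^3 - 542*k^2 + 560*k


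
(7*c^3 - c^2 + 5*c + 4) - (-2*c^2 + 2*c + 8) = 7*c^3 + c^2 + 3*c - 4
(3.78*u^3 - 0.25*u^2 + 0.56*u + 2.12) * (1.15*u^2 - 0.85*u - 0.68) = 4.347*u^5 - 3.5005*u^4 - 1.7139*u^3 + 2.132*u^2 - 2.1828*u - 1.4416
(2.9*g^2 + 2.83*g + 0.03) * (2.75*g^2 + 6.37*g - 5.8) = 7.975*g^4 + 26.2555*g^3 + 1.2896*g^2 - 16.2229*g - 0.174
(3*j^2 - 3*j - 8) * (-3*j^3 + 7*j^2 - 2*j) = -9*j^5 + 30*j^4 - 3*j^3 - 50*j^2 + 16*j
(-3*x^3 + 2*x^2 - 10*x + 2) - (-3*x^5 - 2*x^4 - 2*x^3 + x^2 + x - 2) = 3*x^5 + 2*x^4 - x^3 + x^2 - 11*x + 4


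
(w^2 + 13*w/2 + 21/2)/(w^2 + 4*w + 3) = (w + 7/2)/(w + 1)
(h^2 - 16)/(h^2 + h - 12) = (h - 4)/(h - 3)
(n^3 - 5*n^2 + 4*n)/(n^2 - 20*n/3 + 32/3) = 3*n*(n - 1)/(3*n - 8)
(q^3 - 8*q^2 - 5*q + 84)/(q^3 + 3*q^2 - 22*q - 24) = (q^2 - 4*q - 21)/(q^2 + 7*q + 6)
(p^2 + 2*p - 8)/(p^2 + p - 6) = (p + 4)/(p + 3)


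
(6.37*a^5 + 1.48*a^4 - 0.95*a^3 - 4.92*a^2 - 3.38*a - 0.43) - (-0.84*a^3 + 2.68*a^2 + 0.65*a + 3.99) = 6.37*a^5 + 1.48*a^4 - 0.11*a^3 - 7.6*a^2 - 4.03*a - 4.42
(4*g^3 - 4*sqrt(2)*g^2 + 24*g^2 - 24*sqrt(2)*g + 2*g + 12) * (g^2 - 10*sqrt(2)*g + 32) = 4*g^5 - 44*sqrt(2)*g^4 + 24*g^4 - 264*sqrt(2)*g^3 + 210*g^3 - 148*sqrt(2)*g^2 + 1260*g^2 - 888*sqrt(2)*g + 64*g + 384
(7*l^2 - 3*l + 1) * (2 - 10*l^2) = -70*l^4 + 30*l^3 + 4*l^2 - 6*l + 2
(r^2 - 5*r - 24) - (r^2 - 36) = 12 - 5*r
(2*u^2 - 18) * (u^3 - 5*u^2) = 2*u^5 - 10*u^4 - 18*u^3 + 90*u^2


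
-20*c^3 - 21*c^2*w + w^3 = (-5*c + w)*(c + w)*(4*c + w)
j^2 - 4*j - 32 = (j - 8)*(j + 4)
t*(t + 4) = t^2 + 4*t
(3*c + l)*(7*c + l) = 21*c^2 + 10*c*l + l^2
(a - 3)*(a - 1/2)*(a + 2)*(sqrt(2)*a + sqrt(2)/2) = sqrt(2)*a^4 - sqrt(2)*a^3 - 25*sqrt(2)*a^2/4 + sqrt(2)*a/4 + 3*sqrt(2)/2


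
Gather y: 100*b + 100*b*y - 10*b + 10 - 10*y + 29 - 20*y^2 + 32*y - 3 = 90*b - 20*y^2 + y*(100*b + 22) + 36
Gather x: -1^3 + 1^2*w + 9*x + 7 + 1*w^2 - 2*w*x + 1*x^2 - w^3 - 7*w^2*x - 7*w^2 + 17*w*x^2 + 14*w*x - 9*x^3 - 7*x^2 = -w^3 - 6*w^2 + w - 9*x^3 + x^2*(17*w - 6) + x*(-7*w^2 + 12*w + 9) + 6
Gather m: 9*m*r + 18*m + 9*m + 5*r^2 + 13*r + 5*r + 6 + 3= m*(9*r + 27) + 5*r^2 + 18*r + 9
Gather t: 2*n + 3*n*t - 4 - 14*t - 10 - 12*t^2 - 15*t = 2*n - 12*t^2 + t*(3*n - 29) - 14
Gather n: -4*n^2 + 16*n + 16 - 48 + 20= -4*n^2 + 16*n - 12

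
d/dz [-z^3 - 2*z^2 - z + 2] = -3*z^2 - 4*z - 1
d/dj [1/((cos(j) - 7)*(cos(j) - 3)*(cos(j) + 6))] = (3*cos(j)^2 - 8*cos(j) - 39)*sin(j)/((cos(j) - 7)^2*(cos(j) - 3)^2*(cos(j) + 6)^2)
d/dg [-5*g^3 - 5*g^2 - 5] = 5*g*(-3*g - 2)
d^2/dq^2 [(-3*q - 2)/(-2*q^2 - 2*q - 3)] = 4*(2*(2*q + 1)^2*(3*q + 2) - (9*q + 5)*(2*q^2 + 2*q + 3))/(2*q^2 + 2*q + 3)^3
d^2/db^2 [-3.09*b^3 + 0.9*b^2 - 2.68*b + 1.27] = 1.8 - 18.54*b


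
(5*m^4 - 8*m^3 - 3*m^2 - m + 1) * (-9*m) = -45*m^5 + 72*m^4 + 27*m^3 + 9*m^2 - 9*m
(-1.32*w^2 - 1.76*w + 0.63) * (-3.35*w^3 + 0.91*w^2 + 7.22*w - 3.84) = 4.422*w^5 + 4.6948*w^4 - 13.2425*w^3 - 7.0651*w^2 + 11.307*w - 2.4192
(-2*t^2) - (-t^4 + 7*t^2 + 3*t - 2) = t^4 - 9*t^2 - 3*t + 2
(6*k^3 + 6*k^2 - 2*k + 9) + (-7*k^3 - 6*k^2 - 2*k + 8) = -k^3 - 4*k + 17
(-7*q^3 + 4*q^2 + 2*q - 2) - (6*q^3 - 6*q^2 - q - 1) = -13*q^3 + 10*q^2 + 3*q - 1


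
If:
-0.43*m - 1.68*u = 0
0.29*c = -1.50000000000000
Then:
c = -5.17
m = -3.90697674418605*u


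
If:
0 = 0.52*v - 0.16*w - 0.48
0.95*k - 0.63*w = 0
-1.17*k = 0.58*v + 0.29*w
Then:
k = -0.29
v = 0.79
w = -0.43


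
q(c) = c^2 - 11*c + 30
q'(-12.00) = -35.00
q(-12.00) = 306.00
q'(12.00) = 13.00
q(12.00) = 42.00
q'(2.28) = -6.44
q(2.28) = 10.12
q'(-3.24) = -17.48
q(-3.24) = 76.14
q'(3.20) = -4.60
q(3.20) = 5.04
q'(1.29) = -8.42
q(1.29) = 17.47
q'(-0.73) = -12.46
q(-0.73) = 38.56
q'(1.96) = -7.08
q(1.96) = 12.28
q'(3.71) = -3.58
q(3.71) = 2.95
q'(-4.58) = -20.16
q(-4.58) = 101.36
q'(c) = 2*c - 11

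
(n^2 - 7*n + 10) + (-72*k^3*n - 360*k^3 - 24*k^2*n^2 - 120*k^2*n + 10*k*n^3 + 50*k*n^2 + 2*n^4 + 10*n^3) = -72*k^3*n - 360*k^3 - 24*k^2*n^2 - 120*k^2*n + 10*k*n^3 + 50*k*n^2 + 2*n^4 + 10*n^3 + n^2 - 7*n + 10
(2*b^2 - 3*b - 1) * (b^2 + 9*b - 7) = 2*b^4 + 15*b^3 - 42*b^2 + 12*b + 7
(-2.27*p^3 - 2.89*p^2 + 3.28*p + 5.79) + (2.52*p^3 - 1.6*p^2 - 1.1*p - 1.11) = 0.25*p^3 - 4.49*p^2 + 2.18*p + 4.68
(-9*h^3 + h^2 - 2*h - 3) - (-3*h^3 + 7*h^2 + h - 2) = -6*h^3 - 6*h^2 - 3*h - 1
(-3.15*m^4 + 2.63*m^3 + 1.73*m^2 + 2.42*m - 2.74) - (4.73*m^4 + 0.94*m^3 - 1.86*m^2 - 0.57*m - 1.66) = -7.88*m^4 + 1.69*m^3 + 3.59*m^2 + 2.99*m - 1.08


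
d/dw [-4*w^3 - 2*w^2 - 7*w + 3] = -12*w^2 - 4*w - 7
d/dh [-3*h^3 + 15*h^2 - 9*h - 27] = -9*h^2 + 30*h - 9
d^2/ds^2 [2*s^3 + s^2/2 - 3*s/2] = 12*s + 1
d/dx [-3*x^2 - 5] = -6*x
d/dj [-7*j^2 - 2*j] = -14*j - 2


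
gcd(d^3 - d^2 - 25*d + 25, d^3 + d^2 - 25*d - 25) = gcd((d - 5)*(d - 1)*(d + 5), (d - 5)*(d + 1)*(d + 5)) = d^2 - 25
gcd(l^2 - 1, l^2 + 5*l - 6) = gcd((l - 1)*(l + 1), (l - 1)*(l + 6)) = l - 1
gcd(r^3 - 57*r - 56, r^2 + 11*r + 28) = r + 7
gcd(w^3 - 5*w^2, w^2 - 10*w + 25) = w - 5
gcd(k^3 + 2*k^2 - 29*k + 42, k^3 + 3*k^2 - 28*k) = k + 7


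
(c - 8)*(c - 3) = c^2 - 11*c + 24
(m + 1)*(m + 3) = m^2 + 4*m + 3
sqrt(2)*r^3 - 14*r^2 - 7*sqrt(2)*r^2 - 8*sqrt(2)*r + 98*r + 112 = (r - 8)*(r - 7*sqrt(2))*(sqrt(2)*r + sqrt(2))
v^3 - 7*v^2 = v^2*(v - 7)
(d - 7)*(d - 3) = d^2 - 10*d + 21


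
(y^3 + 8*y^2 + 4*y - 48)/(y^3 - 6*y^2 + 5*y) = (y^3 + 8*y^2 + 4*y - 48)/(y*(y^2 - 6*y + 5))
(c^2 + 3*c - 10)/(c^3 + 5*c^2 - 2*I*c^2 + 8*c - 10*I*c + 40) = (c - 2)/(c^2 - 2*I*c + 8)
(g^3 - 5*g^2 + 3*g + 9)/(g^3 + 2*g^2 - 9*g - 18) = (g^2 - 2*g - 3)/(g^2 + 5*g + 6)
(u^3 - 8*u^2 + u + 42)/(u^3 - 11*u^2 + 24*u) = (u^2 - 5*u - 14)/(u*(u - 8))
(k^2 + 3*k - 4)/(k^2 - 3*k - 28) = (k - 1)/(k - 7)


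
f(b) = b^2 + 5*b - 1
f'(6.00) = 17.00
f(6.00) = 65.00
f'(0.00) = 5.00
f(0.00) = -1.00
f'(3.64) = 12.28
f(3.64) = 30.45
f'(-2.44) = 0.12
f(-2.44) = -7.25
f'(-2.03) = 0.94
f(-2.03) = -7.03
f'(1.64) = 8.28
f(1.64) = 9.89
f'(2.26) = 9.52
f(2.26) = 15.41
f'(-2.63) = -0.26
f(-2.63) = -7.23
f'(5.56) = 16.12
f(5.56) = 57.71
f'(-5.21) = -5.42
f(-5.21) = 0.09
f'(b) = 2*b + 5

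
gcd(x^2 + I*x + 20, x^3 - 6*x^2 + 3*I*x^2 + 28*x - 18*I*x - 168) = x - 4*I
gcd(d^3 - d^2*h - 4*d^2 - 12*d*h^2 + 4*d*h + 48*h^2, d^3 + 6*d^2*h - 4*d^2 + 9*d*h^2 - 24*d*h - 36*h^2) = d^2 + 3*d*h - 4*d - 12*h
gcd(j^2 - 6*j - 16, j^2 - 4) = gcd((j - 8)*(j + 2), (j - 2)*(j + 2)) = j + 2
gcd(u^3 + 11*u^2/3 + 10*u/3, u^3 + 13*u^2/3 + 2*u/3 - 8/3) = 1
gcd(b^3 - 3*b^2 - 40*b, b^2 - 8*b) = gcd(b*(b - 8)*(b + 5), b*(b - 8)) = b^2 - 8*b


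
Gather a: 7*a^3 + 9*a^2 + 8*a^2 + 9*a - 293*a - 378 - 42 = 7*a^3 + 17*a^2 - 284*a - 420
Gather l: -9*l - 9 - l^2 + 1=-l^2 - 9*l - 8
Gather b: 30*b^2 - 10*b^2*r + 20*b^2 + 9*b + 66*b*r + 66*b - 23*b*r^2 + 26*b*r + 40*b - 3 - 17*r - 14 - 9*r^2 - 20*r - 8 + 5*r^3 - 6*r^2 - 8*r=b^2*(50 - 10*r) + b*(-23*r^2 + 92*r + 115) + 5*r^3 - 15*r^2 - 45*r - 25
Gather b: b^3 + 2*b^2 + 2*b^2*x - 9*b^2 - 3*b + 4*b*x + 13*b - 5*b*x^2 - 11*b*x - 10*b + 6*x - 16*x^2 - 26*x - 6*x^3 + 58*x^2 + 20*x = b^3 + b^2*(2*x - 7) + b*(-5*x^2 - 7*x) - 6*x^3 + 42*x^2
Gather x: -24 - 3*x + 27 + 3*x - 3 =0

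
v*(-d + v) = -d*v + v^2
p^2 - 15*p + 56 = (p - 8)*(p - 7)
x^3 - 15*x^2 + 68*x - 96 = (x - 8)*(x - 4)*(x - 3)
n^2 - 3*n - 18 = (n - 6)*(n + 3)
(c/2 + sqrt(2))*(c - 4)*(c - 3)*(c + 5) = c^4/2 - c^3 + sqrt(2)*c^3 - 23*c^2/2 - 2*sqrt(2)*c^2 - 23*sqrt(2)*c + 30*c + 60*sqrt(2)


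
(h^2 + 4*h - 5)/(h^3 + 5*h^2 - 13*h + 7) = (h + 5)/(h^2 + 6*h - 7)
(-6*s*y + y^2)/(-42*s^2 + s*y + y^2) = y/(7*s + y)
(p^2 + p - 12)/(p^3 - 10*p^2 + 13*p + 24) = (p + 4)/(p^2 - 7*p - 8)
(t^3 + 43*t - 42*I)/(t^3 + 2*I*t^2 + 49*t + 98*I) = (t^2 - 7*I*t - 6)/(t^2 - 5*I*t + 14)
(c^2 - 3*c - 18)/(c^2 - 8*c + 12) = (c + 3)/(c - 2)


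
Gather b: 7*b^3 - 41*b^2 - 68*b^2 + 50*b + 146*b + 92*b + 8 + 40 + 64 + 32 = 7*b^3 - 109*b^2 + 288*b + 144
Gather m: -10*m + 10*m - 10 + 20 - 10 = 0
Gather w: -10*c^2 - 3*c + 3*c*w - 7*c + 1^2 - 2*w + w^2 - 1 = -10*c^2 - 10*c + w^2 + w*(3*c - 2)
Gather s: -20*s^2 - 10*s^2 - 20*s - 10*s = -30*s^2 - 30*s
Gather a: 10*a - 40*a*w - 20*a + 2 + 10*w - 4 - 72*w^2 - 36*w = a*(-40*w - 10) - 72*w^2 - 26*w - 2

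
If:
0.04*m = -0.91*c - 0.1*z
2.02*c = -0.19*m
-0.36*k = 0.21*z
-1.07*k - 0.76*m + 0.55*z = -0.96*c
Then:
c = 0.00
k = 0.00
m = 0.00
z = 0.00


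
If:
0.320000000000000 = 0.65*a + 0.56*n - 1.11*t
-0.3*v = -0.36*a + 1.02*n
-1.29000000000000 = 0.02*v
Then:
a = 1.30950728660652*t - 12.1554476058293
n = 0.462179042331714*t + 14.6804302567661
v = -64.50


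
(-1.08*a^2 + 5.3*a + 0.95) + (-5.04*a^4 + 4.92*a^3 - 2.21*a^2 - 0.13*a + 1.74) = -5.04*a^4 + 4.92*a^3 - 3.29*a^2 + 5.17*a + 2.69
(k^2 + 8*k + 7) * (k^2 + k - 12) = k^4 + 9*k^3 + 3*k^2 - 89*k - 84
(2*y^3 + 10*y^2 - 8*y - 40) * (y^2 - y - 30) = 2*y^5 + 8*y^4 - 78*y^3 - 332*y^2 + 280*y + 1200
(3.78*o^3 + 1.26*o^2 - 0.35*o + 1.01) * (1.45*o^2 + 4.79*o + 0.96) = 5.481*o^5 + 19.9332*o^4 + 9.1567*o^3 + 0.9976*o^2 + 4.5019*o + 0.9696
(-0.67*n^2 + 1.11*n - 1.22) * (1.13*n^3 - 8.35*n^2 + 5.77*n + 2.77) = -0.7571*n^5 + 6.8488*n^4 - 14.513*n^3 + 14.7358*n^2 - 3.9647*n - 3.3794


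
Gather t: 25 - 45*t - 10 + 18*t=15 - 27*t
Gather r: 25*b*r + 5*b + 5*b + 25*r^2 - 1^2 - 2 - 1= 25*b*r + 10*b + 25*r^2 - 4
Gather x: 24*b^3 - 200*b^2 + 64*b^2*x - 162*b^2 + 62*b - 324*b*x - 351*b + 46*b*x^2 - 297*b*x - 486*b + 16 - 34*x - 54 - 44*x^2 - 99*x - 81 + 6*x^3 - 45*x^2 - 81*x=24*b^3 - 362*b^2 - 775*b + 6*x^3 + x^2*(46*b - 89) + x*(64*b^2 - 621*b - 214) - 119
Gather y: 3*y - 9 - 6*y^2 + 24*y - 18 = -6*y^2 + 27*y - 27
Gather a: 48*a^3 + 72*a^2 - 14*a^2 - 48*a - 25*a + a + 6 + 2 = 48*a^3 + 58*a^2 - 72*a + 8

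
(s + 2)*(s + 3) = s^2 + 5*s + 6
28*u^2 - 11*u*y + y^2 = (-7*u + y)*(-4*u + y)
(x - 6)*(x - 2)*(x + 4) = x^3 - 4*x^2 - 20*x + 48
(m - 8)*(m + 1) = m^2 - 7*m - 8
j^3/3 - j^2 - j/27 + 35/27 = (j/3 + 1/3)*(j - 7/3)*(j - 5/3)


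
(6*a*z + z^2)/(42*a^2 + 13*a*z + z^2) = z/(7*a + z)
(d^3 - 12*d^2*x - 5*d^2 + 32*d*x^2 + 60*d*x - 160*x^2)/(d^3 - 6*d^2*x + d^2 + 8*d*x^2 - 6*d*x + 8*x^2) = (-d^2 + 8*d*x + 5*d - 40*x)/(-d^2 + 2*d*x - d + 2*x)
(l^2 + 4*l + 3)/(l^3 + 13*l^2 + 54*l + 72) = (l + 1)/(l^2 + 10*l + 24)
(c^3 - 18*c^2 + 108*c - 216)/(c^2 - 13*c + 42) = (c^2 - 12*c + 36)/(c - 7)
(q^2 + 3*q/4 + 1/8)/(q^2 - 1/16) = 2*(2*q + 1)/(4*q - 1)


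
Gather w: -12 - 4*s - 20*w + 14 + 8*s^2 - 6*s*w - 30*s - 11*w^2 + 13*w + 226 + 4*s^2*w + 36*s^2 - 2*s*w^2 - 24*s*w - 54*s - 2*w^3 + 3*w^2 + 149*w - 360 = 44*s^2 - 88*s - 2*w^3 + w^2*(-2*s - 8) + w*(4*s^2 - 30*s + 142) - 132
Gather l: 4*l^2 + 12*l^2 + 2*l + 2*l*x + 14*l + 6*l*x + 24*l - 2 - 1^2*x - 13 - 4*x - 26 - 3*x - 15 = 16*l^2 + l*(8*x + 40) - 8*x - 56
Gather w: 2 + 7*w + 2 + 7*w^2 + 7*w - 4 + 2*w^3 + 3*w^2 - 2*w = 2*w^3 + 10*w^2 + 12*w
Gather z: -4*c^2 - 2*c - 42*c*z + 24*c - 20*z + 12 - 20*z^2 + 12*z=-4*c^2 + 22*c - 20*z^2 + z*(-42*c - 8) + 12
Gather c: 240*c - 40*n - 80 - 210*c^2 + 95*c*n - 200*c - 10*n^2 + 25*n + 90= -210*c^2 + c*(95*n + 40) - 10*n^2 - 15*n + 10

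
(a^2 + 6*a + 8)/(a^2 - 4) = (a + 4)/(a - 2)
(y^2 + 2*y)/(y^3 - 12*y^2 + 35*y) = (y + 2)/(y^2 - 12*y + 35)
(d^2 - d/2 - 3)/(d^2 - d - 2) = (d + 3/2)/(d + 1)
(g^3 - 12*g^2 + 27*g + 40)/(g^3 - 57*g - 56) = (g - 5)/(g + 7)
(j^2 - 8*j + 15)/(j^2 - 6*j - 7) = (-j^2 + 8*j - 15)/(-j^2 + 6*j + 7)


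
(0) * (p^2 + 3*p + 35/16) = 0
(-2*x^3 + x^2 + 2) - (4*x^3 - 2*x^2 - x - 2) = -6*x^3 + 3*x^2 + x + 4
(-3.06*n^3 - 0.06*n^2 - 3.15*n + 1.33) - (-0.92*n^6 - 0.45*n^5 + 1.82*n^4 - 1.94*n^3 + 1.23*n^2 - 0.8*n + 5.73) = 0.92*n^6 + 0.45*n^5 - 1.82*n^4 - 1.12*n^3 - 1.29*n^2 - 2.35*n - 4.4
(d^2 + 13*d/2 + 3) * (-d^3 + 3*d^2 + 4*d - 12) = -d^5 - 7*d^4/2 + 41*d^3/2 + 23*d^2 - 66*d - 36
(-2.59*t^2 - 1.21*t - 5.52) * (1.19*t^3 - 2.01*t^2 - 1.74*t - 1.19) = -3.0821*t^5 + 3.766*t^4 + 0.3699*t^3 + 16.2827*t^2 + 11.0447*t + 6.5688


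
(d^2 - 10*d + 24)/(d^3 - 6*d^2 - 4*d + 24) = (d - 4)/(d^2 - 4)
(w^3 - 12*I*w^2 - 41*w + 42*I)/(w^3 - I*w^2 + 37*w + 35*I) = (w^2 - 5*I*w - 6)/(w^2 + 6*I*w - 5)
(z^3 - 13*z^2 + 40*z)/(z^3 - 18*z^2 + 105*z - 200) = z/(z - 5)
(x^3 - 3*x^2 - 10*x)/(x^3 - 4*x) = (x - 5)/(x - 2)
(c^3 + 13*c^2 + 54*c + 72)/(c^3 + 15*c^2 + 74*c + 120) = (c + 3)/(c + 5)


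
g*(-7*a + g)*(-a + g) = 7*a^2*g - 8*a*g^2 + g^3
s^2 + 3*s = s*(s + 3)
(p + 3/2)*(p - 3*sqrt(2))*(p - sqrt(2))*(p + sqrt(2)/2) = p^4 - 7*sqrt(2)*p^3/2 + 3*p^3/2 - 21*sqrt(2)*p^2/4 + 2*p^2 + 3*p + 3*sqrt(2)*p + 9*sqrt(2)/2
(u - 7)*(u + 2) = u^2 - 5*u - 14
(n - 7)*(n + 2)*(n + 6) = n^3 + n^2 - 44*n - 84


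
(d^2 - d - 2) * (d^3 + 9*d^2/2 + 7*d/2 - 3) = d^5 + 7*d^4/2 - 3*d^3 - 31*d^2/2 - 4*d + 6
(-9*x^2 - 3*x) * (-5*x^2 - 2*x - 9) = 45*x^4 + 33*x^3 + 87*x^2 + 27*x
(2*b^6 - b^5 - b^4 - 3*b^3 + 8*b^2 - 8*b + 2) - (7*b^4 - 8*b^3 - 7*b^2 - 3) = 2*b^6 - b^5 - 8*b^4 + 5*b^3 + 15*b^2 - 8*b + 5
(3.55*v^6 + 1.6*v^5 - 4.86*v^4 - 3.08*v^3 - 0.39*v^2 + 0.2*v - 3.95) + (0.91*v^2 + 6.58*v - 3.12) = 3.55*v^6 + 1.6*v^5 - 4.86*v^4 - 3.08*v^3 + 0.52*v^2 + 6.78*v - 7.07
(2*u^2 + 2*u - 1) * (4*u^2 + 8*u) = 8*u^4 + 24*u^3 + 12*u^2 - 8*u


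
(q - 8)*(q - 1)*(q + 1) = q^3 - 8*q^2 - q + 8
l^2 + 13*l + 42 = (l + 6)*(l + 7)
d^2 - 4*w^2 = (d - 2*w)*(d + 2*w)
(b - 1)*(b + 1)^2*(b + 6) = b^4 + 7*b^3 + 5*b^2 - 7*b - 6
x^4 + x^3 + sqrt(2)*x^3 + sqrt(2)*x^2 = x^2*(x + 1)*(x + sqrt(2))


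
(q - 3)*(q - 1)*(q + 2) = q^3 - 2*q^2 - 5*q + 6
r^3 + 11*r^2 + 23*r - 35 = (r - 1)*(r + 5)*(r + 7)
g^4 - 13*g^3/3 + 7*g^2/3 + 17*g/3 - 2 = (g - 3)*(g - 2)*(g - 1/3)*(g + 1)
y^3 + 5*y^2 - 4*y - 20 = (y - 2)*(y + 2)*(y + 5)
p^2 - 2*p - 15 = (p - 5)*(p + 3)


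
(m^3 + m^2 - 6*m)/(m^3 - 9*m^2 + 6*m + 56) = m*(m^2 + m - 6)/(m^3 - 9*m^2 + 6*m + 56)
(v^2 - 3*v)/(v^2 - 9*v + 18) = v/(v - 6)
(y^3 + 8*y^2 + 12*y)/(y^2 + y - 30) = y*(y + 2)/(y - 5)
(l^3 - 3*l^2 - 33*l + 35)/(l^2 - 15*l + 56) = (l^2 + 4*l - 5)/(l - 8)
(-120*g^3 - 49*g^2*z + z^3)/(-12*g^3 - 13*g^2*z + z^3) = (-40*g^2 - 3*g*z + z^2)/(-4*g^2 - 3*g*z + z^2)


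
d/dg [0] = 0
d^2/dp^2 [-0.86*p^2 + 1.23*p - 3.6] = -1.72000000000000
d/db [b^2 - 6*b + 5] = 2*b - 6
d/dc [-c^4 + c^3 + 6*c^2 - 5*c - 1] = -4*c^3 + 3*c^2 + 12*c - 5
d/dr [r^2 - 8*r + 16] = 2*r - 8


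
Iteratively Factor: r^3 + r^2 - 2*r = (r - 1)*(r^2 + 2*r) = r*(r - 1)*(r + 2)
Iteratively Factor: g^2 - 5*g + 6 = (g - 2)*(g - 3)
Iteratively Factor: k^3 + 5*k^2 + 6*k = (k)*(k^2 + 5*k + 6) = k*(k + 3)*(k + 2)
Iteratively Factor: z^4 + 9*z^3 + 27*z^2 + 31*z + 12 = (z + 3)*(z^3 + 6*z^2 + 9*z + 4) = (z + 1)*(z + 3)*(z^2 + 5*z + 4) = (z + 1)^2*(z + 3)*(z + 4)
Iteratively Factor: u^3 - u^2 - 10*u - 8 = (u + 2)*(u^2 - 3*u - 4) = (u - 4)*(u + 2)*(u + 1)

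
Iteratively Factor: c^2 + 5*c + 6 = (c + 2)*(c + 3)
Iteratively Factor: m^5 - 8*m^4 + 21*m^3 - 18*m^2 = (m - 2)*(m^4 - 6*m^3 + 9*m^2) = (m - 3)*(m - 2)*(m^3 - 3*m^2) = m*(m - 3)*(m - 2)*(m^2 - 3*m) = m^2*(m - 3)*(m - 2)*(m - 3)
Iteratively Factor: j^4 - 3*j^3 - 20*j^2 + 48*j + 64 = (j + 1)*(j^3 - 4*j^2 - 16*j + 64) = (j - 4)*(j + 1)*(j^2 - 16) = (j - 4)*(j + 1)*(j + 4)*(j - 4)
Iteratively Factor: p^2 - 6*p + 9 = (p - 3)*(p - 3)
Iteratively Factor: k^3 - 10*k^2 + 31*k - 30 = (k - 2)*(k^2 - 8*k + 15) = (k - 3)*(k - 2)*(k - 5)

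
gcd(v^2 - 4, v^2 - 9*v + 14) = v - 2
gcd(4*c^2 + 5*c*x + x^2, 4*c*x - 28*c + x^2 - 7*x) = 4*c + x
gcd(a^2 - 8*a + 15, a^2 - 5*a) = a - 5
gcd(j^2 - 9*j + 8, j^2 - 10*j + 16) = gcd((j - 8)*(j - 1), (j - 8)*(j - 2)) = j - 8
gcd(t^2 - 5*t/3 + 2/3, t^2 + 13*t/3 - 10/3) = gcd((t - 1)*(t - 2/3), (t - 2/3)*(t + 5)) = t - 2/3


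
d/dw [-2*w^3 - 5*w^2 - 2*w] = -6*w^2 - 10*w - 2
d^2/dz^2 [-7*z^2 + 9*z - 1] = -14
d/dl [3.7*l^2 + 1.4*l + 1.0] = 7.4*l + 1.4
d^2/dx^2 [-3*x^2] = -6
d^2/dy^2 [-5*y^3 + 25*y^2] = 50 - 30*y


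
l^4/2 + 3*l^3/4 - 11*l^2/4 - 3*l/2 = l*(l/2 + 1/4)*(l - 2)*(l + 3)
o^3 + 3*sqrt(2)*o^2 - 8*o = o*(o - sqrt(2))*(o + 4*sqrt(2))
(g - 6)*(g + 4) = g^2 - 2*g - 24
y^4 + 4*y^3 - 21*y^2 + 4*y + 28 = (y - 2)^2*(y + 1)*(y + 7)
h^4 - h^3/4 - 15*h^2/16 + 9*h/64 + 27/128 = (h - 3/4)^2*(h + 1/2)*(h + 3/4)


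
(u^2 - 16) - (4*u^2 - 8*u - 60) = -3*u^2 + 8*u + 44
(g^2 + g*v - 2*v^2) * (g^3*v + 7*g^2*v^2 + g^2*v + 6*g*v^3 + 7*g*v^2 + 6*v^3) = g^5*v + 8*g^4*v^2 + g^4*v + 11*g^3*v^3 + 8*g^3*v^2 - 8*g^2*v^4 + 11*g^2*v^3 - 12*g*v^5 - 8*g*v^4 - 12*v^5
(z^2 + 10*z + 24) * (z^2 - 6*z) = z^4 + 4*z^3 - 36*z^2 - 144*z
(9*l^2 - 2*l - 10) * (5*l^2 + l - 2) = 45*l^4 - l^3 - 70*l^2 - 6*l + 20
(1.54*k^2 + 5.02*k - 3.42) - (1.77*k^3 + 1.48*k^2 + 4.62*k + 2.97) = -1.77*k^3 + 0.0600000000000001*k^2 + 0.399999999999999*k - 6.39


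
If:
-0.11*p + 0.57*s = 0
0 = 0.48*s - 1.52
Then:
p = 16.41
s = 3.17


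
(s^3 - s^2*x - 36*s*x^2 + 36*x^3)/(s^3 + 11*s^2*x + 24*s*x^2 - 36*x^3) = (s - 6*x)/(s + 6*x)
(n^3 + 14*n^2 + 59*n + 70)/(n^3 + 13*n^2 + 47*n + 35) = (n + 2)/(n + 1)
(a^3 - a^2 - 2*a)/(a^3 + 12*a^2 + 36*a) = (a^2 - a - 2)/(a^2 + 12*a + 36)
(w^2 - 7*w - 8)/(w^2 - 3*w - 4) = (w - 8)/(w - 4)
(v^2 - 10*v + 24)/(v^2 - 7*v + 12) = (v - 6)/(v - 3)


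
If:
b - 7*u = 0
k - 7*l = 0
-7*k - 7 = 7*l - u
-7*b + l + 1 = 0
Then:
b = 343/2743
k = -2394/2743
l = -342/2743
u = 49/2743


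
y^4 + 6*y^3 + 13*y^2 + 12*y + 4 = (y + 1)^2*(y + 2)^2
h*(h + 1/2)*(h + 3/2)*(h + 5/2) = h^4 + 9*h^3/2 + 23*h^2/4 + 15*h/8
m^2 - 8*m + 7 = (m - 7)*(m - 1)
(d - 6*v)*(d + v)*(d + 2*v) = d^3 - 3*d^2*v - 16*d*v^2 - 12*v^3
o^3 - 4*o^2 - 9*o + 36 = (o - 4)*(o - 3)*(o + 3)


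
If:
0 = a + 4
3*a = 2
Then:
No Solution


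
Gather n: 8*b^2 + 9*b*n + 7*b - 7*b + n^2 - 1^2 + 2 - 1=8*b^2 + 9*b*n + n^2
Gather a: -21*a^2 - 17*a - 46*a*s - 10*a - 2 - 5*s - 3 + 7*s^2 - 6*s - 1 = -21*a^2 + a*(-46*s - 27) + 7*s^2 - 11*s - 6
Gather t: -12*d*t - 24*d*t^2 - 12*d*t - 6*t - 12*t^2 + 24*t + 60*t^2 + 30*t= t^2*(48 - 24*d) + t*(48 - 24*d)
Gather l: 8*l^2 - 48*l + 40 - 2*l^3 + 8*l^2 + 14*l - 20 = -2*l^3 + 16*l^2 - 34*l + 20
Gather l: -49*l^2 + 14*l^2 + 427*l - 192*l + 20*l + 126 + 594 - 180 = -35*l^2 + 255*l + 540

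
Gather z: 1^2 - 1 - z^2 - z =-z^2 - z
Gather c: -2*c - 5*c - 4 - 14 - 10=-7*c - 28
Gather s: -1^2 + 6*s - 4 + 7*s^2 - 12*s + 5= 7*s^2 - 6*s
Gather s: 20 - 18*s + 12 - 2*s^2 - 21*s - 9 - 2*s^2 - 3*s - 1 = -4*s^2 - 42*s + 22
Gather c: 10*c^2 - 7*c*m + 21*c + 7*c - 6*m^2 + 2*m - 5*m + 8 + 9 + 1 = 10*c^2 + c*(28 - 7*m) - 6*m^2 - 3*m + 18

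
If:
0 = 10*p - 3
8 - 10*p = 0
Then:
No Solution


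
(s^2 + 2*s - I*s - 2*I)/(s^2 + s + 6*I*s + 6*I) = (s^2 + s*(2 - I) - 2*I)/(s^2 + s*(1 + 6*I) + 6*I)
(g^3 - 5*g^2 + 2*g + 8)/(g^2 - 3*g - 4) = g - 2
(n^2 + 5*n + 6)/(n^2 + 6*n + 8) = (n + 3)/(n + 4)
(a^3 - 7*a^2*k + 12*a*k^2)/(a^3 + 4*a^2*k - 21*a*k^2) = (a - 4*k)/(a + 7*k)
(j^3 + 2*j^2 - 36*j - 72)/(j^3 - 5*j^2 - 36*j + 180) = (j + 2)/(j - 5)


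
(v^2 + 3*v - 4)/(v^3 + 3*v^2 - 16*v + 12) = (v + 4)/(v^2 + 4*v - 12)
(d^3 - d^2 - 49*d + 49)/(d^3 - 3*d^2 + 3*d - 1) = (d^2 - 49)/(d^2 - 2*d + 1)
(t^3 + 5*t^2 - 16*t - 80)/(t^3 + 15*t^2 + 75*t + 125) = (t^2 - 16)/(t^2 + 10*t + 25)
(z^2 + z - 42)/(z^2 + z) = (z^2 + z - 42)/(z*(z + 1))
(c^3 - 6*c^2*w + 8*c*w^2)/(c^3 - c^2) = (c^2 - 6*c*w + 8*w^2)/(c*(c - 1))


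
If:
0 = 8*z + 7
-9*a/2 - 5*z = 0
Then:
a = 35/36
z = -7/8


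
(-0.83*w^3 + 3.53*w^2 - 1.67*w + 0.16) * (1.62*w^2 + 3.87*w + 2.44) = -1.3446*w^5 + 2.5065*w^4 + 8.9305*w^3 + 2.4095*w^2 - 3.4556*w + 0.3904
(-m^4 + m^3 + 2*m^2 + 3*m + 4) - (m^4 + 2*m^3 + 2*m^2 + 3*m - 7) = -2*m^4 - m^3 + 11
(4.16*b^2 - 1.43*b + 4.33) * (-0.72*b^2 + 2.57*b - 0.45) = -2.9952*b^4 + 11.7208*b^3 - 8.6647*b^2 + 11.7716*b - 1.9485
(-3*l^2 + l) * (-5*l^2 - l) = 15*l^4 - 2*l^3 - l^2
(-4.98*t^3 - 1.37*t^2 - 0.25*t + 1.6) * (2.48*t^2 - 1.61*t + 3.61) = -12.3504*t^5 + 4.6202*t^4 - 16.3921*t^3 - 0.5752*t^2 - 3.4785*t + 5.776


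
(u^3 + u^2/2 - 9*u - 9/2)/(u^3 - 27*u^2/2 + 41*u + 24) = (u^2 - 9)/(u^2 - 14*u + 48)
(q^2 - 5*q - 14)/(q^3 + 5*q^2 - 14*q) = (q^2 - 5*q - 14)/(q*(q^2 + 5*q - 14))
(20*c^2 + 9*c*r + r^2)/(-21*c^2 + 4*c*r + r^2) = (20*c^2 + 9*c*r + r^2)/(-21*c^2 + 4*c*r + r^2)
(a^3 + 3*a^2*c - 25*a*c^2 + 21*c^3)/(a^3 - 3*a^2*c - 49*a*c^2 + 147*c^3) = (a - c)/(a - 7*c)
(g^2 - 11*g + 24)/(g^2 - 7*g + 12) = (g - 8)/(g - 4)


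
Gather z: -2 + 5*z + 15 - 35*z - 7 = 6 - 30*z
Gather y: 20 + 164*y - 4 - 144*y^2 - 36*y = -144*y^2 + 128*y + 16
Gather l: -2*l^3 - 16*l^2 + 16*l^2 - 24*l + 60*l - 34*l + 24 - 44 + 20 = -2*l^3 + 2*l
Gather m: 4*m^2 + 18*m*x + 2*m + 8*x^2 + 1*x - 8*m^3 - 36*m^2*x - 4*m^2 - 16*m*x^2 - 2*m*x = -8*m^3 - 36*m^2*x + m*(-16*x^2 + 16*x + 2) + 8*x^2 + x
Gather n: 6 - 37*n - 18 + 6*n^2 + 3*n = 6*n^2 - 34*n - 12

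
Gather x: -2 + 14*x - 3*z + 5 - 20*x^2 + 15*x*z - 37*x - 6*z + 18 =-20*x^2 + x*(15*z - 23) - 9*z + 21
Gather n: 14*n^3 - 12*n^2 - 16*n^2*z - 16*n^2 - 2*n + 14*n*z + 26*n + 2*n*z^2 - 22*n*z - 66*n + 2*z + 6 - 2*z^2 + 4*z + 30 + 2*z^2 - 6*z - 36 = 14*n^3 + n^2*(-16*z - 28) + n*(2*z^2 - 8*z - 42)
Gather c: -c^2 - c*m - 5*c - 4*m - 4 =-c^2 + c*(-m - 5) - 4*m - 4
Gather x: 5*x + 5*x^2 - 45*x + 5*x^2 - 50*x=10*x^2 - 90*x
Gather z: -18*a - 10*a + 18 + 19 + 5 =42 - 28*a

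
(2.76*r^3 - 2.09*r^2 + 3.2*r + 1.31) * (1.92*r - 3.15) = 5.2992*r^4 - 12.7068*r^3 + 12.7275*r^2 - 7.5648*r - 4.1265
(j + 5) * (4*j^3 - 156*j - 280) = 4*j^4 + 20*j^3 - 156*j^2 - 1060*j - 1400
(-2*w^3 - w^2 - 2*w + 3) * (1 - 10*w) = 20*w^4 + 8*w^3 + 19*w^2 - 32*w + 3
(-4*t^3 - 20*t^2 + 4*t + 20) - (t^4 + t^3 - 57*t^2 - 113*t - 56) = -t^4 - 5*t^3 + 37*t^2 + 117*t + 76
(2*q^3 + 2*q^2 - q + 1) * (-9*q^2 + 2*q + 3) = -18*q^5 - 14*q^4 + 19*q^3 - 5*q^2 - q + 3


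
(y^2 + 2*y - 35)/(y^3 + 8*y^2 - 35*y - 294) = (y - 5)/(y^2 + y - 42)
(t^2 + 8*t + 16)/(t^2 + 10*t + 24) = (t + 4)/(t + 6)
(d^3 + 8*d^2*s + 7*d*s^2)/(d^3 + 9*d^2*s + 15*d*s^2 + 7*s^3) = d/(d + s)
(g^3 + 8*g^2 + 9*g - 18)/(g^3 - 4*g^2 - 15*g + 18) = (g + 6)/(g - 6)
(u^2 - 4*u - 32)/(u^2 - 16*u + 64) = (u + 4)/(u - 8)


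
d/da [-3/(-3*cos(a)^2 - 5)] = 36*sin(2*a)/(3*cos(2*a) + 13)^2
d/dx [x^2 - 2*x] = 2*x - 2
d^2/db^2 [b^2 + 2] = 2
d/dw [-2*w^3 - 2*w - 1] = -6*w^2 - 2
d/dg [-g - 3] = -1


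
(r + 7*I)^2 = r^2 + 14*I*r - 49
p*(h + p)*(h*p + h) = h^2*p^2 + h^2*p + h*p^3 + h*p^2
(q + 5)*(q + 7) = q^2 + 12*q + 35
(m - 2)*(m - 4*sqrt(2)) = m^2 - 4*sqrt(2)*m - 2*m + 8*sqrt(2)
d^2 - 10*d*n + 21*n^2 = (d - 7*n)*(d - 3*n)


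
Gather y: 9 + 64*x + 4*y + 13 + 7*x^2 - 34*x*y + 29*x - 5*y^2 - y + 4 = 7*x^2 + 93*x - 5*y^2 + y*(3 - 34*x) + 26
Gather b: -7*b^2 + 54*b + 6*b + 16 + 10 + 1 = -7*b^2 + 60*b + 27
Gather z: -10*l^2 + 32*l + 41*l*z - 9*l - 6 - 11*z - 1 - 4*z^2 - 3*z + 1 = -10*l^2 + 23*l - 4*z^2 + z*(41*l - 14) - 6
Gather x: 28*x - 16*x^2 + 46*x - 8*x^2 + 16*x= -24*x^2 + 90*x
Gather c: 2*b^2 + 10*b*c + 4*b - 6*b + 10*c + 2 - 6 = 2*b^2 - 2*b + c*(10*b + 10) - 4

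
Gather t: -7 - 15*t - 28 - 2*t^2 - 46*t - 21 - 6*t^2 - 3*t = -8*t^2 - 64*t - 56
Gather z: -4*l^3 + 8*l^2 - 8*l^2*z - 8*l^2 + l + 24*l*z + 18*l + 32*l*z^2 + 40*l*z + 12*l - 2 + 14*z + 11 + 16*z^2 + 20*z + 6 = -4*l^3 + 31*l + z^2*(32*l + 16) + z*(-8*l^2 + 64*l + 34) + 15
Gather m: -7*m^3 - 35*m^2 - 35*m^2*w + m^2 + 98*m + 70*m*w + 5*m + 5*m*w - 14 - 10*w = -7*m^3 + m^2*(-35*w - 34) + m*(75*w + 103) - 10*w - 14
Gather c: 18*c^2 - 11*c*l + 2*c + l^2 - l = 18*c^2 + c*(2 - 11*l) + l^2 - l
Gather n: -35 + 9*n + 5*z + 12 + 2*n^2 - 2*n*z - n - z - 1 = 2*n^2 + n*(8 - 2*z) + 4*z - 24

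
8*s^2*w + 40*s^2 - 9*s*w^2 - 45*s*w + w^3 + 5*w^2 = (-8*s + w)*(-s + w)*(w + 5)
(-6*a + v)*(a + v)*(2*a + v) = -12*a^3 - 16*a^2*v - 3*a*v^2 + v^3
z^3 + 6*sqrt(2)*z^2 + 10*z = z*(z + sqrt(2))*(z + 5*sqrt(2))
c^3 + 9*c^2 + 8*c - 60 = (c - 2)*(c + 5)*(c + 6)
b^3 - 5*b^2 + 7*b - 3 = (b - 3)*(b - 1)^2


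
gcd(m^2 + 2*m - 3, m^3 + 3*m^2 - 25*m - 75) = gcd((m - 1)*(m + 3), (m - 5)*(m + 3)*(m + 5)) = m + 3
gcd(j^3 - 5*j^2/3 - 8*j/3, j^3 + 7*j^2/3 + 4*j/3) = j^2 + j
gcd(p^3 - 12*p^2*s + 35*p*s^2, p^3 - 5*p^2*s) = p^2 - 5*p*s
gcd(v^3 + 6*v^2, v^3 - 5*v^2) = v^2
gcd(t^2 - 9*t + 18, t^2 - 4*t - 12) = t - 6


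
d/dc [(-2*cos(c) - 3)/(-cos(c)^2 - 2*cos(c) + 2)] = 2*(cos(c)^2 + 3*cos(c) + 5)*sin(c)/(cos(c)^2 + 2*cos(c) - 2)^2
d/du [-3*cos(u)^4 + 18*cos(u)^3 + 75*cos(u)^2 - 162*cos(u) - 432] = 3*(-47*cos(u) - 9*cos(2*u) + cos(3*u) + 45)*sin(u)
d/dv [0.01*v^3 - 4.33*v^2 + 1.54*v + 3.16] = 0.03*v^2 - 8.66*v + 1.54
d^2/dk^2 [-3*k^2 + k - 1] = -6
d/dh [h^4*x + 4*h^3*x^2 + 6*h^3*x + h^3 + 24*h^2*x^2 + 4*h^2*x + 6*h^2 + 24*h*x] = 4*h^3*x + 12*h^2*x^2 + 18*h^2*x + 3*h^2 + 48*h*x^2 + 8*h*x + 12*h + 24*x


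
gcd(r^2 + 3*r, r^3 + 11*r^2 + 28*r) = r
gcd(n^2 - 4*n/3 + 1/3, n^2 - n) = n - 1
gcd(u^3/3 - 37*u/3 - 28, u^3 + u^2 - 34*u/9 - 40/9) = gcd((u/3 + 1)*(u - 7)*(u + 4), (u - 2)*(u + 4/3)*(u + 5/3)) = 1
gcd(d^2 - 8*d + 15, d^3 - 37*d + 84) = d - 3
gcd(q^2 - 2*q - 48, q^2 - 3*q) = 1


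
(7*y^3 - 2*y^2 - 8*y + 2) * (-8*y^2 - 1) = -56*y^5 + 16*y^4 + 57*y^3 - 14*y^2 + 8*y - 2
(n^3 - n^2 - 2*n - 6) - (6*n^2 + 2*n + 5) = n^3 - 7*n^2 - 4*n - 11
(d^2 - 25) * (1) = d^2 - 25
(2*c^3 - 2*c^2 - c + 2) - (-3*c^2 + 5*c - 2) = 2*c^3 + c^2 - 6*c + 4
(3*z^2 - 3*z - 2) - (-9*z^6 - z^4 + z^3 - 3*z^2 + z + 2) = 9*z^6 + z^4 - z^3 + 6*z^2 - 4*z - 4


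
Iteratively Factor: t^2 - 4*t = (t - 4)*(t)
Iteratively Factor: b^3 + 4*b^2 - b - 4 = (b + 1)*(b^2 + 3*b - 4) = (b + 1)*(b + 4)*(b - 1)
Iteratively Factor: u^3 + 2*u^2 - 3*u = (u - 1)*(u^2 + 3*u) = (u - 1)*(u + 3)*(u)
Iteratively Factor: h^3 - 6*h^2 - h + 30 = (h - 3)*(h^2 - 3*h - 10) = (h - 3)*(h + 2)*(h - 5)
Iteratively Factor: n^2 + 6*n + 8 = (n + 4)*(n + 2)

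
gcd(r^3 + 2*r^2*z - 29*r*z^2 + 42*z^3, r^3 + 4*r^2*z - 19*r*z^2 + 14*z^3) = -r^2 - 5*r*z + 14*z^2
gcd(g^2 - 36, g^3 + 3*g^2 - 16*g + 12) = g + 6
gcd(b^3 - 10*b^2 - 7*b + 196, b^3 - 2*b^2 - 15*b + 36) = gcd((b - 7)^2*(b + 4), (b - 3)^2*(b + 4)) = b + 4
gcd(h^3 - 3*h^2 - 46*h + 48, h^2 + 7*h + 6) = h + 6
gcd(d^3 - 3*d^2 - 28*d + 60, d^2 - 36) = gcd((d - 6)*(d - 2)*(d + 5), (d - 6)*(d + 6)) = d - 6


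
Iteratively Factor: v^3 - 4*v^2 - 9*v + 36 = (v - 3)*(v^2 - v - 12) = (v - 3)*(v + 3)*(v - 4)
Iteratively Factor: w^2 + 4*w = (w + 4)*(w)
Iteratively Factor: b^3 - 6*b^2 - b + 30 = (b - 3)*(b^2 - 3*b - 10) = (b - 5)*(b - 3)*(b + 2)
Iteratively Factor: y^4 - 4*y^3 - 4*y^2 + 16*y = (y - 2)*(y^3 - 2*y^2 - 8*y) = (y - 4)*(y - 2)*(y^2 + 2*y) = (y - 4)*(y - 2)*(y + 2)*(y)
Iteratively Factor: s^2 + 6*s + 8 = (s + 2)*(s + 4)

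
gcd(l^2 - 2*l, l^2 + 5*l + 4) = 1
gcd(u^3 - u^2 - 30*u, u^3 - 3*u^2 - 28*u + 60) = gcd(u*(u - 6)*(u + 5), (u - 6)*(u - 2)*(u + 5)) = u^2 - u - 30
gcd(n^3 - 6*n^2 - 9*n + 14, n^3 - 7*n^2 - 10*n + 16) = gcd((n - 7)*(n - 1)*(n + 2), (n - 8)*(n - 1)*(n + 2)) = n^2 + n - 2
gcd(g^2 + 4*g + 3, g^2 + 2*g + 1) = g + 1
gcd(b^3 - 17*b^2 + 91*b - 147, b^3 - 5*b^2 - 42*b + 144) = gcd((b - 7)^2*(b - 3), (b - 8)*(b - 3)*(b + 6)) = b - 3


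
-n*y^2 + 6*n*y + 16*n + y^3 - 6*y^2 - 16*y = (-n + y)*(y - 8)*(y + 2)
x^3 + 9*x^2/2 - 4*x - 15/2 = (x - 3/2)*(x + 1)*(x + 5)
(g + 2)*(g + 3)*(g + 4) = g^3 + 9*g^2 + 26*g + 24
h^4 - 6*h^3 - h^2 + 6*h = h*(h - 6)*(h - 1)*(h + 1)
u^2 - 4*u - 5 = (u - 5)*(u + 1)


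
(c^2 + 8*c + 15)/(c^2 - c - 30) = (c + 3)/(c - 6)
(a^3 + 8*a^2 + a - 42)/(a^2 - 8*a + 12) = (a^2 + 10*a + 21)/(a - 6)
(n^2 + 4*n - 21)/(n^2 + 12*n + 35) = (n - 3)/(n + 5)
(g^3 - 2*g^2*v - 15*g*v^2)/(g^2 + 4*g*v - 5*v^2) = g*(g^2 - 2*g*v - 15*v^2)/(g^2 + 4*g*v - 5*v^2)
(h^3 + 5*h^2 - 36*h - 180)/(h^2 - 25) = (h^2 - 36)/(h - 5)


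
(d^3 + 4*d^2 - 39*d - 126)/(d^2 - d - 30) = (d^2 + 10*d + 21)/(d + 5)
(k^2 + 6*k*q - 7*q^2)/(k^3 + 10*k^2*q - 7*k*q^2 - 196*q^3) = (-k + q)/(-k^2 - 3*k*q + 28*q^2)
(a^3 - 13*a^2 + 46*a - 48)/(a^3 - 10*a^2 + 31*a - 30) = (a - 8)/(a - 5)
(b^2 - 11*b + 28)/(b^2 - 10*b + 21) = (b - 4)/(b - 3)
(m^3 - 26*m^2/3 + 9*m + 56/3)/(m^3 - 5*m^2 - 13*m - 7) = (m - 8/3)/(m + 1)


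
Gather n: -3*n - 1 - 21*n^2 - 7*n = -21*n^2 - 10*n - 1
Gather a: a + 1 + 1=a + 2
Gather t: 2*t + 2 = 2*t + 2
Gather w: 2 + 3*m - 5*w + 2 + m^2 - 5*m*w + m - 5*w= m^2 + 4*m + w*(-5*m - 10) + 4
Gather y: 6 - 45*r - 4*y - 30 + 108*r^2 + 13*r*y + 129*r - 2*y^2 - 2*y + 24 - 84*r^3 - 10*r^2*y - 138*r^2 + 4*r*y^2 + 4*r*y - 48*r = -84*r^3 - 30*r^2 + 36*r + y^2*(4*r - 2) + y*(-10*r^2 + 17*r - 6)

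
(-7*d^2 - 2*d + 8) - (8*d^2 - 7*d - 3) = -15*d^2 + 5*d + 11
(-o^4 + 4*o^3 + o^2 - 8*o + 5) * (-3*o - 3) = 3*o^5 - 9*o^4 - 15*o^3 + 21*o^2 + 9*o - 15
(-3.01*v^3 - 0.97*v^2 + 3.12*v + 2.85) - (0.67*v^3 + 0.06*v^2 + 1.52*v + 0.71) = -3.68*v^3 - 1.03*v^2 + 1.6*v + 2.14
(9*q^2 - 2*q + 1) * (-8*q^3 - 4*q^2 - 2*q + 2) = -72*q^5 - 20*q^4 - 18*q^3 + 18*q^2 - 6*q + 2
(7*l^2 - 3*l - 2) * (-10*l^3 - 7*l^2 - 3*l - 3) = -70*l^5 - 19*l^4 + 20*l^3 + 2*l^2 + 15*l + 6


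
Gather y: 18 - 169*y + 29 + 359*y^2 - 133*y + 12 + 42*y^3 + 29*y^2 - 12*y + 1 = 42*y^3 + 388*y^2 - 314*y + 60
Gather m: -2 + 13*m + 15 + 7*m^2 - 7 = 7*m^2 + 13*m + 6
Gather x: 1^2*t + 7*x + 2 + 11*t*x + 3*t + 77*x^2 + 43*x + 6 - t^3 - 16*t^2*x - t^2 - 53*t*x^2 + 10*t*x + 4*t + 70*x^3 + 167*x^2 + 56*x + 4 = -t^3 - t^2 + 8*t + 70*x^3 + x^2*(244 - 53*t) + x*(-16*t^2 + 21*t + 106) + 12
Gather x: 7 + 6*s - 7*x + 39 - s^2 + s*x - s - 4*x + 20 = -s^2 + 5*s + x*(s - 11) + 66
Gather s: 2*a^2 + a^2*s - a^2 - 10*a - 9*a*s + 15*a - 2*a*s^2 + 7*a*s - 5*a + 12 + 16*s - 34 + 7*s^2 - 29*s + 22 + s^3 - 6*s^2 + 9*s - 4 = a^2 + s^3 + s^2*(1 - 2*a) + s*(a^2 - 2*a - 4) - 4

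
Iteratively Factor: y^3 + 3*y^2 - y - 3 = (y - 1)*(y^2 + 4*y + 3) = (y - 1)*(y + 3)*(y + 1)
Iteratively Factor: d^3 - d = (d)*(d^2 - 1) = d*(d + 1)*(d - 1)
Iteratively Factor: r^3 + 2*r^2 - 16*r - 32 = (r - 4)*(r^2 + 6*r + 8) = (r - 4)*(r + 4)*(r + 2)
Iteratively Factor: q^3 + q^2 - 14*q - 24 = (q + 2)*(q^2 - q - 12) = (q + 2)*(q + 3)*(q - 4)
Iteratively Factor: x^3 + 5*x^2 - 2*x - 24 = (x + 3)*(x^2 + 2*x - 8) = (x - 2)*(x + 3)*(x + 4)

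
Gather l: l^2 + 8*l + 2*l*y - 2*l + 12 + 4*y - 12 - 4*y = l^2 + l*(2*y + 6)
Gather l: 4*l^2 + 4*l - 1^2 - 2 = 4*l^2 + 4*l - 3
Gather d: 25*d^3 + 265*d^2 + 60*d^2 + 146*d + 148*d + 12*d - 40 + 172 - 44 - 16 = 25*d^3 + 325*d^2 + 306*d + 72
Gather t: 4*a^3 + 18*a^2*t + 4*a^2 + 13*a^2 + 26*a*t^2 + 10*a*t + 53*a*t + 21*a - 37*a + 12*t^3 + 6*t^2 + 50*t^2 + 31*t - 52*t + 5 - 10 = 4*a^3 + 17*a^2 - 16*a + 12*t^3 + t^2*(26*a + 56) + t*(18*a^2 + 63*a - 21) - 5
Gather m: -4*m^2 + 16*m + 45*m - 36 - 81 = -4*m^2 + 61*m - 117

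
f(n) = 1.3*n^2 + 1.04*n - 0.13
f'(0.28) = 1.77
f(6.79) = 66.87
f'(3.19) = 9.33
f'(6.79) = 18.69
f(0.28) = 0.26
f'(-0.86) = -1.20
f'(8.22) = 22.41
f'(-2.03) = -4.24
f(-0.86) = -0.06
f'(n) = 2.6*n + 1.04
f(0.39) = 0.47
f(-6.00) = 40.43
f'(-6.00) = -14.56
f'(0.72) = 2.91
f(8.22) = 96.26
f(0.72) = 1.29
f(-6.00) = 40.43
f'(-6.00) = -14.56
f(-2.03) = 3.12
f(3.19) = 16.42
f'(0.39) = 2.05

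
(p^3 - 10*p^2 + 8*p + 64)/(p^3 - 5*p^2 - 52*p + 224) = (p + 2)/(p + 7)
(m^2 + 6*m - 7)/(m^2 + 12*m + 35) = (m - 1)/(m + 5)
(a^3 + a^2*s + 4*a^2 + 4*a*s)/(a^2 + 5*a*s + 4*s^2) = a*(a + 4)/(a + 4*s)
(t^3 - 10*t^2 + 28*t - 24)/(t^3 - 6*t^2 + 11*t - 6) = (t^2 - 8*t + 12)/(t^2 - 4*t + 3)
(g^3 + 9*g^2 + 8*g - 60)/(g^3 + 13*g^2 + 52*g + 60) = (g - 2)/(g + 2)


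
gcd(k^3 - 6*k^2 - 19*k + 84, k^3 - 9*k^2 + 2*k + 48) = k - 3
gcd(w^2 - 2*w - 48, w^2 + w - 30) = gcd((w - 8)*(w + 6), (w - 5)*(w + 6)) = w + 6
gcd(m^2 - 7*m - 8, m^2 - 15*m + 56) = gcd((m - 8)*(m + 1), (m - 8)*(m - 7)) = m - 8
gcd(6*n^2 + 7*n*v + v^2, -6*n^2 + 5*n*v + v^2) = 6*n + v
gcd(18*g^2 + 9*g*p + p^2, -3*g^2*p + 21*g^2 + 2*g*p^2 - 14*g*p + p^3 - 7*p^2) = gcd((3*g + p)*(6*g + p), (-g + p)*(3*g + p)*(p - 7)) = 3*g + p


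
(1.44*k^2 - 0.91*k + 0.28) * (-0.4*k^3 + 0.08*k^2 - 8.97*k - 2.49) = -0.576*k^5 + 0.4792*k^4 - 13.1016*k^3 + 4.5995*k^2 - 0.2457*k - 0.6972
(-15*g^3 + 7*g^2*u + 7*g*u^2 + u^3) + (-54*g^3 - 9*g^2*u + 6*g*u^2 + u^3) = -69*g^3 - 2*g^2*u + 13*g*u^2 + 2*u^3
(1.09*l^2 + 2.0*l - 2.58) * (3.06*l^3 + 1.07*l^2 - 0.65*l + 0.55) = 3.3354*l^5 + 7.2863*l^4 - 6.4633*l^3 - 3.4611*l^2 + 2.777*l - 1.419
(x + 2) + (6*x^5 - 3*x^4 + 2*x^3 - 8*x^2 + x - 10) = 6*x^5 - 3*x^4 + 2*x^3 - 8*x^2 + 2*x - 8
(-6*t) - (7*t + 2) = -13*t - 2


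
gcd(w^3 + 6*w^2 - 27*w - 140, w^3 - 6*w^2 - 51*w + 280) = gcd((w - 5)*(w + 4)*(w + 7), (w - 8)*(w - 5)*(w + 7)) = w^2 + 2*w - 35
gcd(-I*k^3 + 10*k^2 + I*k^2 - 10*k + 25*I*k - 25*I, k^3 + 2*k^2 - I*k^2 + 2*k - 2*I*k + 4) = 1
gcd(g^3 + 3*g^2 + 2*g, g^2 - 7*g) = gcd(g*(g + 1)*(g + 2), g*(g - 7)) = g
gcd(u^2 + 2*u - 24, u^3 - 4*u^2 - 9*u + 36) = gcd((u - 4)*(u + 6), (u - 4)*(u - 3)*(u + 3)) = u - 4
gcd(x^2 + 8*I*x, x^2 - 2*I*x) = x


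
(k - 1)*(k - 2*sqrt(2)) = k^2 - 2*sqrt(2)*k - k + 2*sqrt(2)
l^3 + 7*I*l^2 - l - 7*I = (l - 1)*(l + 1)*(l + 7*I)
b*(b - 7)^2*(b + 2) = b^4 - 12*b^3 + 21*b^2 + 98*b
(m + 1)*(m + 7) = m^2 + 8*m + 7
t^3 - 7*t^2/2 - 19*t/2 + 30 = (t - 4)*(t - 5/2)*(t + 3)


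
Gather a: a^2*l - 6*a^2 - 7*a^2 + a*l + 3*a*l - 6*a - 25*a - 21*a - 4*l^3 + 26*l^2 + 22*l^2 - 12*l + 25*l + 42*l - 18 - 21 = a^2*(l - 13) + a*(4*l - 52) - 4*l^3 + 48*l^2 + 55*l - 39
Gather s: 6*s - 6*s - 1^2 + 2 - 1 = 0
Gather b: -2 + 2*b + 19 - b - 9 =b + 8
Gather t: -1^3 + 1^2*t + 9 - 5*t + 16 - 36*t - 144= -40*t - 120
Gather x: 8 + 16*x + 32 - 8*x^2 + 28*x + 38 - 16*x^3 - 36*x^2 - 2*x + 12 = -16*x^3 - 44*x^2 + 42*x + 90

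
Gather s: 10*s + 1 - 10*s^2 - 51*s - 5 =-10*s^2 - 41*s - 4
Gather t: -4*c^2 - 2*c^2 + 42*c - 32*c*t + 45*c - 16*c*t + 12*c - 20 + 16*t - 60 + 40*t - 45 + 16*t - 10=-6*c^2 + 99*c + t*(72 - 48*c) - 135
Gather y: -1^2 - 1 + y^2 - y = y^2 - y - 2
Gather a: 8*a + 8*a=16*a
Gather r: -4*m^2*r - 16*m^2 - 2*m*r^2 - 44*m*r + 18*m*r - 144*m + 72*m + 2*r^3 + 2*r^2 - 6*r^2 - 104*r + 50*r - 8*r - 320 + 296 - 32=-16*m^2 - 72*m + 2*r^3 + r^2*(-2*m - 4) + r*(-4*m^2 - 26*m - 62) - 56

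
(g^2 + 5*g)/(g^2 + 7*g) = (g + 5)/(g + 7)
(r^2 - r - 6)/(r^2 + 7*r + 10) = (r - 3)/(r + 5)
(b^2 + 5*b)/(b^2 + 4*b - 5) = b/(b - 1)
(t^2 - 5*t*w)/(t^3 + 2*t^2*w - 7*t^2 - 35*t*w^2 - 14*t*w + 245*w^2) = t/(t^2 + 7*t*w - 7*t - 49*w)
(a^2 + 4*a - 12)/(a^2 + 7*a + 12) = (a^2 + 4*a - 12)/(a^2 + 7*a + 12)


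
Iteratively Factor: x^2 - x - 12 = (x + 3)*(x - 4)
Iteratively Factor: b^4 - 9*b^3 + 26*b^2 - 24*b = (b - 4)*(b^3 - 5*b^2 + 6*b) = (b - 4)*(b - 2)*(b^2 - 3*b) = b*(b - 4)*(b - 2)*(b - 3)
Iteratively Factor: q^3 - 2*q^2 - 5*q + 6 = (q + 2)*(q^2 - 4*q + 3) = (q - 1)*(q + 2)*(q - 3)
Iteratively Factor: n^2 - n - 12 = (n + 3)*(n - 4)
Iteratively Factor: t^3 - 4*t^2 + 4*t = (t)*(t^2 - 4*t + 4) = t*(t - 2)*(t - 2)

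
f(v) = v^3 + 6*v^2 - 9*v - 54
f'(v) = 3*v^2 + 12*v - 9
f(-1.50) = -30.38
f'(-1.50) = -20.25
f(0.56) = -56.98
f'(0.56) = -1.34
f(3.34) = 20.13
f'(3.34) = 64.55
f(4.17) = 85.32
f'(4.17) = 93.21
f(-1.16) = -37.05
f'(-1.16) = -18.88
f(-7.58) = -76.56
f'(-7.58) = 72.41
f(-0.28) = -51.03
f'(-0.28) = -12.12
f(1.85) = -43.78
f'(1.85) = 23.47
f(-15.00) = -1944.00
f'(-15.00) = 486.00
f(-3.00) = 0.00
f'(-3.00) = -18.00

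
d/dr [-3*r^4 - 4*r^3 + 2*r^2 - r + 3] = -12*r^3 - 12*r^2 + 4*r - 1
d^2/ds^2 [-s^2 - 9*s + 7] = -2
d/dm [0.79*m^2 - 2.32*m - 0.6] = 1.58*m - 2.32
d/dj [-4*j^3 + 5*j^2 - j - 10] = -12*j^2 + 10*j - 1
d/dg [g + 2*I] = 1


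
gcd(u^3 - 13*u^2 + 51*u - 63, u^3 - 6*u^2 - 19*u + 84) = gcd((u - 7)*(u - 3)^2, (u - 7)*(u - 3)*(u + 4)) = u^2 - 10*u + 21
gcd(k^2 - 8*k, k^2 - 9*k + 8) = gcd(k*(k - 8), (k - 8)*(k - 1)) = k - 8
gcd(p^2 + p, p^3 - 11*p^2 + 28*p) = p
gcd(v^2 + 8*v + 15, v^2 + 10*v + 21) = v + 3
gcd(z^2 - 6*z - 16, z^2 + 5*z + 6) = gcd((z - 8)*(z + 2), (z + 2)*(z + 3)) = z + 2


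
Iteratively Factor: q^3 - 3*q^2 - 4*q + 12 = (q - 3)*(q^2 - 4) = (q - 3)*(q - 2)*(q + 2)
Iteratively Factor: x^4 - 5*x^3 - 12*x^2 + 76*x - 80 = (x + 4)*(x^3 - 9*x^2 + 24*x - 20) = (x - 5)*(x + 4)*(x^2 - 4*x + 4) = (x - 5)*(x - 2)*(x + 4)*(x - 2)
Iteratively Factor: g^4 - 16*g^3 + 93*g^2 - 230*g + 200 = (g - 4)*(g^3 - 12*g^2 + 45*g - 50) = (g - 5)*(g - 4)*(g^2 - 7*g + 10) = (g - 5)^2*(g - 4)*(g - 2)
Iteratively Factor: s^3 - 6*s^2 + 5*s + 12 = (s - 4)*(s^2 - 2*s - 3) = (s - 4)*(s - 3)*(s + 1)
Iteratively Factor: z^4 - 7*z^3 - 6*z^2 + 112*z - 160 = (z + 4)*(z^3 - 11*z^2 + 38*z - 40) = (z - 5)*(z + 4)*(z^2 - 6*z + 8) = (z - 5)*(z - 4)*(z + 4)*(z - 2)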